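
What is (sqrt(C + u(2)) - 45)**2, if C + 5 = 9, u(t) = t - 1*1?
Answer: (45 - sqrt(5))**2 ≈ 1828.8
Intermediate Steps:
u(t) = -1 + t (u(t) = t - 1 = -1 + t)
C = 4 (C = -5 + 9 = 4)
(sqrt(C + u(2)) - 45)**2 = (sqrt(4 + (-1 + 2)) - 45)**2 = (sqrt(4 + 1) - 45)**2 = (sqrt(5) - 45)**2 = (-45 + sqrt(5))**2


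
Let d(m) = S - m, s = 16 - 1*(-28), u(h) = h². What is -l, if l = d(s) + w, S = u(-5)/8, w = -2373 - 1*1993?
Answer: 35255/8 ≈ 4406.9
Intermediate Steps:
s = 44 (s = 16 + 28 = 44)
w = -4366 (w = -2373 - 1993 = -4366)
S = 25/8 (S = (-5)²/8 = 25*(⅛) = 25/8 ≈ 3.1250)
d(m) = 25/8 - m
l = -35255/8 (l = (25/8 - 1*44) - 4366 = (25/8 - 44) - 4366 = -327/8 - 4366 = -35255/8 ≈ -4406.9)
-l = -1*(-35255/8) = 35255/8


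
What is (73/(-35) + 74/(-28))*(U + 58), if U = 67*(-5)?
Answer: 91687/70 ≈ 1309.8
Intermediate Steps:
U = -335
(73/(-35) + 74/(-28))*(U + 58) = (73/(-35) + 74/(-28))*(-335 + 58) = (73*(-1/35) + 74*(-1/28))*(-277) = (-73/35 - 37/14)*(-277) = -331/70*(-277) = 91687/70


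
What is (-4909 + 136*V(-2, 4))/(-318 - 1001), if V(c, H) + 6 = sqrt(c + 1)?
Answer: 5725/1319 - 136*I/1319 ≈ 4.3404 - 0.10311*I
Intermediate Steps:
V(c, H) = -6 + sqrt(1 + c) (V(c, H) = -6 + sqrt(c + 1) = -6 + sqrt(1 + c))
(-4909 + 136*V(-2, 4))/(-318 - 1001) = (-4909 + 136*(-6 + sqrt(1 - 2)))/(-318 - 1001) = (-4909 + 136*(-6 + sqrt(-1)))/(-1319) = (-4909 + 136*(-6 + I))*(-1/1319) = (-4909 + (-816 + 136*I))*(-1/1319) = (-5725 + 136*I)*(-1/1319) = 5725/1319 - 136*I/1319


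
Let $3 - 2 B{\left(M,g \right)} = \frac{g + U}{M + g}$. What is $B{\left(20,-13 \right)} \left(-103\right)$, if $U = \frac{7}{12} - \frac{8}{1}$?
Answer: $- \frac{7313}{24} \approx -304.71$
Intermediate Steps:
$U = - \frac{89}{12}$ ($U = 7 \cdot \frac{1}{12} - 8 = \frac{7}{12} - 8 = - \frac{89}{12} \approx -7.4167$)
$B{\left(M,g \right)} = \frac{3}{2} - \frac{- \frac{89}{12} + g}{2 \left(M + g\right)}$ ($B{\left(M,g \right)} = \frac{3}{2} - \frac{\left(g - \frac{89}{12}\right) \frac{1}{M + g}}{2} = \frac{3}{2} - \frac{\left(- \frac{89}{12} + g\right) \frac{1}{M + g}}{2} = \frac{3}{2} - \frac{\frac{1}{M + g} \left(- \frac{89}{12} + g\right)}{2} = \frac{3}{2} - \frac{- \frac{89}{12} + g}{2 \left(M + g\right)}$)
$B{\left(20,-13 \right)} \left(-103\right) = \frac{\frac{89}{24} - 13 + \frac{3}{2} \cdot 20}{20 - 13} \left(-103\right) = \frac{\frac{89}{24} - 13 + 30}{7} \left(-103\right) = \frac{1}{7} \cdot \frac{497}{24} \left(-103\right) = \frac{71}{24} \left(-103\right) = - \frac{7313}{24}$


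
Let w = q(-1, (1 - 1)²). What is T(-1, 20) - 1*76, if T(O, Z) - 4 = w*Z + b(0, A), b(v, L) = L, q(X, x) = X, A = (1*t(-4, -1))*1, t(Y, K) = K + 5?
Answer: -88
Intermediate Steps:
t(Y, K) = 5 + K
A = 4 (A = (1*(5 - 1))*1 = (1*4)*1 = 4*1 = 4)
w = -1
T(O, Z) = 8 - Z (T(O, Z) = 4 + (-Z + 4) = 4 + (4 - Z) = 8 - Z)
T(-1, 20) - 1*76 = (8 - 1*20) - 1*76 = (8 - 20) - 76 = -12 - 76 = -88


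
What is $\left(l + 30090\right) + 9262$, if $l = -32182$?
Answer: $7170$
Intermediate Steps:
$\left(l + 30090\right) + 9262 = \left(-32182 + 30090\right) + 9262 = -2092 + 9262 = 7170$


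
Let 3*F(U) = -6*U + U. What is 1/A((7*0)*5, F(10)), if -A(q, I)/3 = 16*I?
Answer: 1/800 ≈ 0.0012500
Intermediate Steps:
F(U) = -5*U/3 (F(U) = (-6*U + U)/3 = (-5*U)/3 = -5*U/3)
A(q, I) = -48*I
1/A((7*0)*5, F(10)) = 1/(-(-80)*10) = 1/(-48*(-50/3)) = 1/800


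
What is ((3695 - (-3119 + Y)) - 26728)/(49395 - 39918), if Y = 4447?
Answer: -24361/9477 ≈ -2.5705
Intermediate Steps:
((3695 - (-3119 + Y)) - 26728)/(49395 - 39918) = ((3695 - (-3119 + 4447)) - 26728)/(49395 - 39918) = ((3695 - 1*1328) - 26728)/9477 = ((3695 - 1328) - 26728)*(1/9477) = (2367 - 26728)*(1/9477) = -24361*1/9477 = -24361/9477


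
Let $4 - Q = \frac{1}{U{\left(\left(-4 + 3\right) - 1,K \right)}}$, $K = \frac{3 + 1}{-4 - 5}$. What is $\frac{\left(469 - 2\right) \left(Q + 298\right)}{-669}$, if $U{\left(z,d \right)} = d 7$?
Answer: $- \frac{3953155}{18732} \approx -211.04$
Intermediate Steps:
$K = - \frac{4}{9}$ ($K = \frac{4}{-9} = 4 \left(- \frac{1}{9}\right) = - \frac{4}{9} \approx -0.44444$)
$U{\left(z,d \right)} = 7 d$
$Q = \frac{121}{28}$ ($Q = 4 - \frac{1}{7 \left(- \frac{4}{9}\right)} = 4 - \frac{1}{- \frac{28}{9}} = 4 - - \frac{9}{28} = 4 + \frac{9}{28} = \frac{121}{28} \approx 4.3214$)
$\frac{\left(469 - 2\right) \left(Q + 298\right)}{-669} = \frac{\left(469 - 2\right) \left(\frac{121}{28} + 298\right)}{-669} = 467 \cdot \frac{8465}{28} \left(- \frac{1}{669}\right) = \frac{3953155}{28} \left(- \frac{1}{669}\right) = - \frac{3953155}{18732}$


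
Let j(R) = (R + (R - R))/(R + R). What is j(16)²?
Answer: ¼ ≈ 0.25000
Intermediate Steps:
j(R) = ½ (j(R) = (R + 0)/((2*R)) = R*(1/(2*R)) = ½)
j(16)² = (½)² = ¼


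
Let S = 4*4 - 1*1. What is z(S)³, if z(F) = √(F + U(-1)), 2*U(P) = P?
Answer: 29*√58/4 ≈ 55.214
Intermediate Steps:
U(P) = P/2
S = 15 (S = 16 - 1 = 15)
z(F) = √(-½ + F) (z(F) = √(F + (½)*(-1)) = √(F - ½) = √(-½ + F))
z(S)³ = (√(-2 + 4*15)/2)³ = (√(-2 + 60)/2)³ = (√58/2)³ = 29*√58/4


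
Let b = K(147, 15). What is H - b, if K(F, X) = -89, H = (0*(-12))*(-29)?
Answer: 89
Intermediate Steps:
H = 0 (H = 0*(-29) = 0)
b = -89
H - b = 0 - 1*(-89) = 0 + 89 = 89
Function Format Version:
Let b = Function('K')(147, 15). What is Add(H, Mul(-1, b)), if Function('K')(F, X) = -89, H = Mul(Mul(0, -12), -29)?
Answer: 89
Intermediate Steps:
H = 0 (H = Mul(0, -29) = 0)
b = -89
Add(H, Mul(-1, b)) = Add(0, Mul(-1, -89)) = Add(0, 89) = 89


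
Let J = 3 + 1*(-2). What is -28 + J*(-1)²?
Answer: -27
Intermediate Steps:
J = 1 (J = 3 - 2 = 1)
-28 + J*(-1)² = -28 + 1*(-1)² = -28 + 1*1 = -28 + 1 = -27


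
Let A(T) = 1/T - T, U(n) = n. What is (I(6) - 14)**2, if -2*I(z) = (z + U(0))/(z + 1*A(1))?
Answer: 841/4 ≈ 210.25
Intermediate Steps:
I(z) = -1/2 (I(z) = -(z + 0)/(2*(z + 1*(1/1 - 1*1))) = -z/(2*(z + 1*(1 - 1))) = -z/(2*(z + 1*0)) = -z/(2*(z + 0)) = -z/(2*z) = -1/2*1 = -1/2)
(I(6) - 14)**2 = (-1/2 - 14)**2 = (-29/2)**2 = 841/4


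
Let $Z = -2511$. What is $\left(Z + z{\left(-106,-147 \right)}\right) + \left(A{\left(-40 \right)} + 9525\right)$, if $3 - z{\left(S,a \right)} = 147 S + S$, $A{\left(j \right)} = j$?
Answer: $22665$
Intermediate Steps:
$z{\left(S,a \right)} = 3 - 148 S$ ($z{\left(S,a \right)} = 3 - \left(147 S + S\right) = 3 - 148 S$)
$\left(Z + z{\left(-106,-147 \right)}\right) + \left(A{\left(-40 \right)} + 9525\right) = \left(-2511 + \left(3 - -15688\right)\right) + \left(-40 + 9525\right) = \left(-2511 + \left(3 + 15688\right)\right) + 9485 = \left(-2511 + 15691\right) + 9485 = 13180 + 9485 = 22665$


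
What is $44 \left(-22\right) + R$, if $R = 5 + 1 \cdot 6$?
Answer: $-957$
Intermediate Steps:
$R = 11$ ($R = 5 + 6 = 11$)
$44 \left(-22\right) + R = 44 \left(-22\right) + 11 = -968 + 11 = -957$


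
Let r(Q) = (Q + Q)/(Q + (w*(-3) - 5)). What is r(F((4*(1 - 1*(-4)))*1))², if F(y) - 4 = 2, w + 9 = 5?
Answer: 144/169 ≈ 0.85207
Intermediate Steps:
w = -4 (w = -9 + 5 = -4)
F(y) = 6 (F(y) = 4 + 2 = 6)
r(Q) = 2*Q/(7 + Q) (r(Q) = (Q + Q)/(Q + (-4*(-3) - 5)) = (2*Q)/(Q + (12 - 5)) = (2*Q)/(Q + 7) = (2*Q)/(7 + Q) = 2*Q/(7 + Q))
r(F((4*(1 - 1*(-4)))*1))² = (2*6/(7 + 6))² = (2*6/13)² = (2*6*(1/13))² = (12/13)² = 144/169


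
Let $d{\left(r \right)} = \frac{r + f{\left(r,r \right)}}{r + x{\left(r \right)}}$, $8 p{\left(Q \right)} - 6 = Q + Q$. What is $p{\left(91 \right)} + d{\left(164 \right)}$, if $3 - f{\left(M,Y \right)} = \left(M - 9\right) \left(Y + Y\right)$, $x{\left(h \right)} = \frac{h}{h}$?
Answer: $- \frac{31197}{110} \approx -283.61$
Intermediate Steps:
$p{\left(Q \right)} = \frac{3}{4} + \frac{Q}{4}$ ($p{\left(Q \right)} = \frac{3}{4} + \frac{Q + Q}{8} = \frac{3}{4} + \frac{2 Q}{8} = \frac{3}{4} + \frac{Q}{4}$)
$x{\left(h \right)} = 1$
$f{\left(M,Y \right)} = 3 - 2 Y \left(-9 + M\right)$ ($f{\left(M,Y \right)} = 3 - \left(M - 9\right) \left(Y + Y\right) = 3 - \left(-9 + M\right) 2 Y = 3 - 2 Y \left(-9 + M\right)$)
$d{\left(r \right)} = \frac{3 - 2 r^{2} + 19 r}{1 + r}$ ($d{\left(r \right)} = \frac{r + \left(3 + 18 r - 2 r r\right)}{r + 1} = \frac{r + \left(3 + 18 r - 2 r^{2}\right)}{1 + r} = \frac{r + \left(3 - 2 r^{2} + 18 r\right)}{1 + r} = \frac{3 - 2 r^{2} + 19 r}{1 + r}$)
$p{\left(91 \right)} + d{\left(164 \right)} = \left(\frac{3}{4} + \frac{1}{4} \cdot 91\right) + \frac{3 - 2 \cdot 164^{2} + 19 \cdot 164}{1 + 164} = \left(\frac{3}{4} + \frac{91}{4}\right) + \frac{3 - 53792 + 3116}{165} = \frac{47}{2} + \frac{3 - 53792 + 3116}{165} = \frac{47}{2} + \frac{1}{165} \left(-50673\right) = \frac{47}{2} - \frac{16891}{55} = - \frac{31197}{110}$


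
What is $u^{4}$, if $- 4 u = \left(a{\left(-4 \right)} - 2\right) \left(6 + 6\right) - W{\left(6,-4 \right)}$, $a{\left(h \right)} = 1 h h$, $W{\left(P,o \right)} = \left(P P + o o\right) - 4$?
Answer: $810000$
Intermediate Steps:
$W{\left(P,o \right)} = -4 + P^{2} + o^{2}$ ($W{\left(P,o \right)} = \left(P^{2} + o^{2}\right) - 4 = -4 + P^{2} + o^{2}$)
$a{\left(h \right)} = h^{2}$ ($a{\left(h \right)} = h h = h^{2}$)
$u = -30$ ($u = - \frac{\left(\left(-4\right)^{2} - 2\right) \left(6 + 6\right) - \left(-4 + 6^{2} + \left(-4\right)^{2}\right)}{4} = - \frac{\left(16 - 2\right) 12 - \left(-4 + 36 + 16\right)}{4} = - \frac{14 \cdot 12 - 48}{4} = - \frac{168 - 48}{4} = \left(- \frac{1}{4}\right) 120 = -30$)
$u^{4} = \left(-30\right)^{4} = 810000$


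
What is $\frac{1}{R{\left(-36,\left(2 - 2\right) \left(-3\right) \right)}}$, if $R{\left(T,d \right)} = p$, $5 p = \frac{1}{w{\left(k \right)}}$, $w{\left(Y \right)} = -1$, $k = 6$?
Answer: $-5$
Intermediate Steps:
$p = - \frac{1}{5}$ ($p = \frac{1}{5 \left(-1\right)} = \frac{1}{5} \left(-1\right) = - \frac{1}{5} \approx -0.2$)
$R{\left(T,d \right)} = - \frac{1}{5}$
$\frac{1}{R{\left(-36,\left(2 - 2\right) \left(-3\right) \right)}} = \frac{1}{- \frac{1}{5}} = -5$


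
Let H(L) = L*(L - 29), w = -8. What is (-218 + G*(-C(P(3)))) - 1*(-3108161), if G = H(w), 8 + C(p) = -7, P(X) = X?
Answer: 3112383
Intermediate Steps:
C(p) = -15 (C(p) = -8 - 7 = -15)
H(L) = L*(-29 + L)
G = 296 (G = -8*(-29 - 8) = -8*(-37) = 296)
(-218 + G*(-C(P(3)))) - 1*(-3108161) = (-218 + 296*(-1*(-15))) - 1*(-3108161) = (-218 + 296*15) + 3108161 = (-218 + 4440) + 3108161 = 4222 + 3108161 = 3112383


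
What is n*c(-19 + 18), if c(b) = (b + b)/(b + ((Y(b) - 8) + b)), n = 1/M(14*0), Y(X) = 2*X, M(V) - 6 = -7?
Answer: -⅙ ≈ -0.16667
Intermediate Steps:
M(V) = -1 (M(V) = 6 - 7 = -1)
n = -1 (n = 1/(-1) = -1)
c(b) = 2*b/(-8 + 4*b) (c(b) = (b + b)/(b + ((2*b - 8) + b)) = (2*b)/(b + ((-8 + 2*b) + b)) = (2*b)/(b + (-8 + 3*b)) = (2*b)/(-8 + 4*b) = 2*b/(-8 + 4*b))
n*c(-19 + 18) = -(-19 + 18)/(2*(-2 + (-19 + 18))) = -(-1)/(2*(-2 - 1)) = -(-1)/(2*(-3)) = -(-1)*(-1)/(2*3) = -1*⅙ = -⅙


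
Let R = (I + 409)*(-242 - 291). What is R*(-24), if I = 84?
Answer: 6306456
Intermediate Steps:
R = -262769 (R = (84 + 409)*(-242 - 291) = 493*(-533) = -262769)
R*(-24) = -262769*(-24) = 6306456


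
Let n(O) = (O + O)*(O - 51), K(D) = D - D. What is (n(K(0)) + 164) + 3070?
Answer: 3234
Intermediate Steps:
K(D) = 0
n(O) = 2*O*(-51 + O) (n(O) = (2*O)*(-51 + O) = 2*O*(-51 + O))
(n(K(0)) + 164) + 3070 = (2*0*(-51 + 0) + 164) + 3070 = (2*0*(-51) + 164) + 3070 = (0 + 164) + 3070 = 164 + 3070 = 3234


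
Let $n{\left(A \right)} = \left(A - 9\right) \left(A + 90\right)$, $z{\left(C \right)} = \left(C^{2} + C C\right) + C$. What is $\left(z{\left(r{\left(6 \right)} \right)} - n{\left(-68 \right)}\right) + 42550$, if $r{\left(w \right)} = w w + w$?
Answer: $47814$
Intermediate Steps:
$r{\left(w \right)} = w + w^{2}$ ($r{\left(w \right)} = w^{2} + w = w + w^{2}$)
$z{\left(C \right)} = C + 2 C^{2}$ ($z{\left(C \right)} = \left(C^{2} + C^{2}\right) + C = 2 C^{2} + C = C + 2 C^{2}$)
$n{\left(A \right)} = \left(-9 + A\right) \left(90 + A\right)$
$\left(z{\left(r{\left(6 \right)} \right)} - n{\left(-68 \right)}\right) + 42550 = \left(6 \left(1 + 6\right) \left(1 + 2 \cdot 6 \left(1 + 6\right)\right) - \left(-810 + \left(-68\right)^{2} + 81 \left(-68\right)\right)\right) + 42550 = \left(6 \cdot 7 \left(1 + 2 \cdot 6 \cdot 7\right) - \left(-810 + 4624 - 5508\right)\right) + 42550 = \left(42 \left(1 + 2 \cdot 42\right) - -1694\right) + 42550 = \left(42 \left(1 + 84\right) + 1694\right) + 42550 = \left(42 \cdot 85 + 1694\right) + 42550 = \left(3570 + 1694\right) + 42550 = 5264 + 42550 = 47814$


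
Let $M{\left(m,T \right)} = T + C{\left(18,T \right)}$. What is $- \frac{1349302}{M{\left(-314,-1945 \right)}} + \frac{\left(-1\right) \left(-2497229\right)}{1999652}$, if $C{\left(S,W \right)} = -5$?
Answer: $\frac{1351502019727}{1949660700} \approx 693.2$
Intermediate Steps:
$M{\left(m,T \right)} = -5 + T$ ($M{\left(m,T \right)} = T - 5 = -5 + T$)
$- \frac{1349302}{M{\left(-314,-1945 \right)}} + \frac{\left(-1\right) \left(-2497229\right)}{1999652} = - \frac{1349302}{-5 - 1945} + \frac{\left(-1\right) \left(-2497229\right)}{1999652} = - \frac{1349302}{-1950} + 2497229 \cdot \frac{1}{1999652} = \left(-1349302\right) \left(- \frac{1}{1950}\right) + \frac{2497229}{1999652} = \frac{674651}{975} + \frac{2497229}{1999652} = \frac{1351502019727}{1949660700}$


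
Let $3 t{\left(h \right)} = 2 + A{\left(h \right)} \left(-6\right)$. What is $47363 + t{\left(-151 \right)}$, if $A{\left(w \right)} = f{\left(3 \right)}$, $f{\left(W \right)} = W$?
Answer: $\frac{142073}{3} \approx 47358.0$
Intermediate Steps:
$A{\left(w \right)} = 3$
$t{\left(h \right)} = - \frac{16}{3}$ ($t{\left(h \right)} = \frac{2 + 3 \left(-6\right)}{3} = \frac{2 - 18}{3} = \frac{1}{3} \left(-16\right) = - \frac{16}{3}$)
$47363 + t{\left(-151 \right)} = 47363 - \frac{16}{3} = \frac{142073}{3}$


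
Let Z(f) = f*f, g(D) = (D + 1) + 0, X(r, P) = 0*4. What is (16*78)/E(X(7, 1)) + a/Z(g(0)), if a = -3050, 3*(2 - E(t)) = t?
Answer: -2426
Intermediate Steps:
X(r, P) = 0
E(t) = 2 - t/3
g(D) = 1 + D (g(D) = (1 + D) + 0 = 1 + D)
Z(f) = f²
(16*78)/E(X(7, 1)) + a/Z(g(0)) = (16*78)/(2 - ⅓*0) - 3050/(1 + 0)² = 1248/(2 + 0) - 3050/(1²) = 1248/2 - 3050/1 = 1248*(½) - 3050*1 = 624 - 3050 = -2426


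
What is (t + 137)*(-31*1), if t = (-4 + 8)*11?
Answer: -5611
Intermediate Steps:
t = 44 (t = 4*11 = 44)
(t + 137)*(-31*1) = (44 + 137)*(-31*1) = 181*(-31) = -5611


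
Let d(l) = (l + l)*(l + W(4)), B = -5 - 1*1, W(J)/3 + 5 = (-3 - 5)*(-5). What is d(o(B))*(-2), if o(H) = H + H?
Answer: 4464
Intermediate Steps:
W(J) = 105 (W(J) = -15 + 3*((-3 - 5)*(-5)) = -15 + 3*(-8*(-5)) = -15 + 3*40 = -15 + 120 = 105)
B = -6 (B = -5 - 1 = -6)
o(H) = 2*H
d(l) = 2*l*(105 + l) (d(l) = (l + l)*(l + 105) = (2*l)*(105 + l) = 2*l*(105 + l))
d(o(B))*(-2) = (2*(2*(-6))*(105 + 2*(-6)))*(-2) = (2*(-12)*(105 - 12))*(-2) = (2*(-12)*93)*(-2) = -2232*(-2) = 4464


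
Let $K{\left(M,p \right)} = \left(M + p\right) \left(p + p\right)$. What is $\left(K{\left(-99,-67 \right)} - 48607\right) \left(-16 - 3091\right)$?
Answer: $81909841$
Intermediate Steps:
$K{\left(M,p \right)} = 2 p \left(M + p\right)$ ($K{\left(M,p \right)} = \left(M + p\right) 2 p = 2 p \left(M + p\right)$)
$\left(K{\left(-99,-67 \right)} - 48607\right) \left(-16 - 3091\right) = \left(2 \left(-67\right) \left(-99 - 67\right) - 48607\right) \left(-16 - 3091\right) = \left(2 \left(-67\right) \left(-166\right) - 48607\right) \left(-3107\right) = \left(22244 - 48607\right) \left(-3107\right) = \left(-26363\right) \left(-3107\right) = 81909841$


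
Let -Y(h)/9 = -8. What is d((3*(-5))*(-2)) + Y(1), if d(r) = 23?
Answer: 95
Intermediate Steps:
Y(h) = 72 (Y(h) = -9*(-8) = 72)
d((3*(-5))*(-2)) + Y(1) = 23 + 72 = 95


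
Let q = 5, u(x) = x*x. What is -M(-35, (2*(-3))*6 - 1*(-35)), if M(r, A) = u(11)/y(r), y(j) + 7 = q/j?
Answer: 847/50 ≈ 16.940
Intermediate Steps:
u(x) = x²
y(j) = -7 + 5/j
M(r, A) = 121/(-7 + 5/r) (M(r, A) = 11²/(-7 + 5/r) = 121/(-7 + 5/r))
-M(-35, (2*(-3))*6 - 1*(-35)) = -(-121)*(-35)/(-5 + 7*(-35)) = -(-121)*(-35)/(-5 - 245) = -(-121)*(-35)/(-250) = -(-121)*(-35)*(-1)/250 = -1*(-847/50) = 847/50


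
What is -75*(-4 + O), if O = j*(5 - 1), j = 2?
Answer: -300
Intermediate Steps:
O = 8 (O = 2*(5 - 1) = 2*4 = 8)
-75*(-4 + O) = -75*(-4 + 8) = -75*4 = -300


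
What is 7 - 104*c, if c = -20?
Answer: 2087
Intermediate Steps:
7 - 104*c = 7 - 104*(-20) = 7 + 2080 = 2087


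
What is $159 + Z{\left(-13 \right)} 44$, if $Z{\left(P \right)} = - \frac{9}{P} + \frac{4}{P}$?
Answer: $\frac{2287}{13} \approx 175.92$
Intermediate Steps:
$Z{\left(P \right)} = - \frac{5}{P}$
$159 + Z{\left(-13 \right)} 44 = 159 + - \frac{5}{-13} \cdot 44 = 159 + \left(-5\right) \left(- \frac{1}{13}\right) 44 = 159 + \frac{5}{13} \cdot 44 = 159 + \frac{220}{13} = \frac{2287}{13}$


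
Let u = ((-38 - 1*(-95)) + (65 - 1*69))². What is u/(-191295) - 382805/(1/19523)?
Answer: -1429643567962234/191295 ≈ -7.4735e+9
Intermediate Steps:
u = 2809 (u = ((-38 + 95) + (65 - 69))² = (57 - 4)² = 53² = 2809)
u/(-191295) - 382805/(1/19523) = 2809/(-191295) - 382805/(1/19523) = 2809*(-1/191295) - 382805/1/19523 = -2809/191295 - 382805*19523 = -2809/191295 - 7473502015 = -1429643567962234/191295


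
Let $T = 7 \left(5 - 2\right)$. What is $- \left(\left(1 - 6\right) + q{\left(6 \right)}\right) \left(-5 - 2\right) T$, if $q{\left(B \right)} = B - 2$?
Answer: $-147$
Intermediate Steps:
$q{\left(B \right)} = -2 + B$ ($q{\left(B \right)} = B - 2 = -2 + B$)
$T = 21$ ($T = 7 \cdot 3 = 21$)
$- \left(\left(1 - 6\right) + q{\left(6 \right)}\right) \left(-5 - 2\right) T = - \left(\left(1 - 6\right) + \left(-2 + 6\right)\right) \left(-5 - 2\right) 21 = - \left(\left(1 - 6\right) + 4\right) \left(-7\right) 21 = - \left(-5 + 4\right) \left(-7\right) 21 = - \left(-1\right) \left(-7\right) 21 = \left(-1\right) 7 \cdot 21 = \left(-7\right) 21 = -147$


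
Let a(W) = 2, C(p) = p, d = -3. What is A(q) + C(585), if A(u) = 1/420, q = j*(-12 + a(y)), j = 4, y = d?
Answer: 245701/420 ≈ 585.00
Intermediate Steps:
y = -3
q = -40 (q = 4*(-12 + 2) = 4*(-10) = -40)
A(u) = 1/420
A(q) + C(585) = 1/420 + 585 = 245701/420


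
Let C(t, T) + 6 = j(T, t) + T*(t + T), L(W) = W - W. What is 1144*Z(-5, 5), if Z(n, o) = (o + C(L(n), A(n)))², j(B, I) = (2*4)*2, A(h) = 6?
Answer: 2975544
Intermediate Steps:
j(B, I) = 16 (j(B, I) = 8*2 = 16)
L(W) = 0
C(t, T) = 10 + T*(T + t) (C(t, T) = -6 + (16 + T*(t + T)) = -6 + (16 + T*(T + t)) = 10 + T*(T + t))
Z(n, o) = (46 + o)² (Z(n, o) = (o + (10 + 6² + 6*0))² = (o + (10 + 36 + 0))² = (o + 46)² = (46 + o)²)
1144*Z(-5, 5) = 1144*(46 + 5)² = 1144*51² = 1144*2601 = 2975544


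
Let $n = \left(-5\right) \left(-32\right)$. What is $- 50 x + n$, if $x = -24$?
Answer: $1360$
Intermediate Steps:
$n = 160$
$- 50 x + n = \left(-50\right) \left(-24\right) + 160 = 1200 + 160 = 1360$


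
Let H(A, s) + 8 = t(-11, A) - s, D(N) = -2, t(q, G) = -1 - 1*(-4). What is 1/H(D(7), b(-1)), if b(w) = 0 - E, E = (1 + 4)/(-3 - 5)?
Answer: -8/45 ≈ -0.17778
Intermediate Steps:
E = -5/8 (E = 5/(-8) = 5*(-1/8) = -5/8 ≈ -0.62500)
b(w) = 5/8 (b(w) = 0 - 1*(-5/8) = 0 + 5/8 = 5/8)
t(q, G) = 3 (t(q, G) = -1 + 4 = 3)
H(A, s) = -5 - s (H(A, s) = -8 + (3 - s) = -5 - s)
1/H(D(7), b(-1)) = 1/(-5 - 1*5/8) = 1/(-5 - 5/8) = 1/(-45/8) = -8/45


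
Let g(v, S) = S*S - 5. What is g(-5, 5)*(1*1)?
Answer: 20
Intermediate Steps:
g(v, S) = -5 + S**2 (g(v, S) = S**2 - 5 = -5 + S**2)
g(-5, 5)*(1*1) = (-5 + 5**2)*(1*1) = (-5 + 25)*1 = 20*1 = 20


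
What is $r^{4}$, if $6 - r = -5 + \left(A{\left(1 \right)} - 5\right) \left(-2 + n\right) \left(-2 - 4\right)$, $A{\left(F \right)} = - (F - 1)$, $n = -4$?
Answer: $1330863361$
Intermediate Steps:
$A{\left(F \right)} = 1 - F$ ($A{\left(F \right)} = - (-1 + F) = 1 - F$)
$r = 191$ ($r = 6 - \left(-5 + \left(\left(1 - 1\right) - 5\right) \left(-2 - 4\right) \left(-2 - 4\right)\right) = 6 - \left(-5 + \left(\left(1 - 1\right) - 5\right) \left(\left(-6\right) \left(-6\right)\right)\right) = 6 - \left(-5 + \left(0 - 5\right) 36\right) = 6 - \left(-5 - 180\right) = 6 - -185 = 6 + 185 = 191$)
$r^{4} = 191^{4} = 1330863361$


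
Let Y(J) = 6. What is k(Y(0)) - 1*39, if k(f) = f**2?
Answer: -3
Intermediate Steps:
k(Y(0)) - 1*39 = 6**2 - 1*39 = 36 - 39 = -3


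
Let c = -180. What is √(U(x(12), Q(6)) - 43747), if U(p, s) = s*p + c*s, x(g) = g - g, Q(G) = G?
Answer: I*√44827 ≈ 211.72*I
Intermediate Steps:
x(g) = 0
U(p, s) = -180*s + p*s (U(p, s) = s*p - 180*s = p*s - 180*s = -180*s + p*s)
√(U(x(12), Q(6)) - 43747) = √(6*(-180 + 0) - 43747) = √(6*(-180) - 43747) = √(-1080 - 43747) = √(-44827) = I*√44827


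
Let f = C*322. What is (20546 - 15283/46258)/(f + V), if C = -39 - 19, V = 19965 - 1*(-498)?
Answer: 950401585/82663046 ≈ 11.497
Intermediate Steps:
V = 20463 (V = 19965 + 498 = 20463)
C = -58
f = -18676 (f = -58*322 = -18676)
(20546 - 15283/46258)/(f + V) = (20546 - 15283/46258)/(-18676 + 20463) = (20546 - 15283*1/46258)/1787 = (20546 - 15283/46258)*(1/1787) = (950401585/46258)*(1/1787) = 950401585/82663046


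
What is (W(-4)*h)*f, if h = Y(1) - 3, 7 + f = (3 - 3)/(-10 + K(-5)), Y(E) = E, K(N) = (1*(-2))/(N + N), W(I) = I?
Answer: -56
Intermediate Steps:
K(N) = -1/N (K(N) = -2*1/(2*N) = -1/N)
f = -7 (f = -7 + (3 - 3)/(-10 - 1/(-5)) = -7 + 0/(-10 - 1*(-⅕)) = -7 + 0/(-10 + ⅕) = -7 + 0/(-49/5) = -7 + 0*(-5/49) = -7 + 0 = -7)
h = -2 (h = 1 - 3 = -2)
(W(-4)*h)*f = -4*(-2)*(-7) = 8*(-7) = -56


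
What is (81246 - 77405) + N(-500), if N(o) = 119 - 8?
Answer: 3952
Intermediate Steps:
N(o) = 111
(81246 - 77405) + N(-500) = (81246 - 77405) + 111 = 3841 + 111 = 3952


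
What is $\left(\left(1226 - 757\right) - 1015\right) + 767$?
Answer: $221$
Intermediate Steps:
$\left(\left(1226 - 757\right) - 1015\right) + 767 = \left(469 - 1015\right) + 767 = -546 + 767 = 221$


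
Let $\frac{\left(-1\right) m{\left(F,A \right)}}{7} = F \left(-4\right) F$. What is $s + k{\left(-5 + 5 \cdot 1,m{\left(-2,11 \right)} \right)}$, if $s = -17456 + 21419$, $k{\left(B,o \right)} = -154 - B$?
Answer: $3809$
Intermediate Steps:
$m{\left(F,A \right)} = 28 F^{2}$ ($m{\left(F,A \right)} = - 7 F \left(-4\right) F = - 7 - 4 F F = - 7 \left(- 4 F^{2}\right) = 28 F^{2}$)
$s = 3963$
$s + k{\left(-5 + 5 \cdot 1,m{\left(-2,11 \right)} \right)} = 3963 - \left(149 + 5\right) = 3963 - 154 = 3809$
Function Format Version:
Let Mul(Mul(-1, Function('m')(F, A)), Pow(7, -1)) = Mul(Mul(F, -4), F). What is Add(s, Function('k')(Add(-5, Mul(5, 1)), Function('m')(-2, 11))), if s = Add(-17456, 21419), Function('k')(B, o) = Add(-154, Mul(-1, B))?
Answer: 3809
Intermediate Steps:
Function('m')(F, A) = Mul(28, Pow(F, 2)) (Function('m')(F, A) = Mul(-7, Mul(Mul(F, -4), F)) = Mul(-7, Mul(Mul(-4, F), F)) = Mul(-7, Mul(-4, Pow(F, 2))) = Mul(28, Pow(F, 2)))
s = 3963
Add(s, Function('k')(Add(-5, Mul(5, 1)), Function('m')(-2, 11))) = Add(3963, Add(-154, Mul(-1, Add(-5, Mul(5, 1))))) = Add(3963, Add(-154, Mul(-1, Add(-5, 5)))) = Add(3963, Add(-154, Mul(-1, 0))) = Add(3963, Add(-154, 0)) = Add(3963, -154) = 3809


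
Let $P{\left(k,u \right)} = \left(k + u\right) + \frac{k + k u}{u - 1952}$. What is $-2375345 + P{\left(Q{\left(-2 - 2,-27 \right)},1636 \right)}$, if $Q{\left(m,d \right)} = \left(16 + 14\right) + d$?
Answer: $- \frac{750096007}{316} \approx -2.3737 \cdot 10^{6}$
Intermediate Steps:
$Q{\left(m,d \right)} = 30 + d$
$P{\left(k,u \right)} = k + u + \frac{k + k u}{-1952 + u}$ ($P{\left(k,u \right)} = \left(k + u\right) + \frac{k + k u}{-1952 + u} = k + u + \frac{k + k u}{-1952 + u}$)
$-2375345 + P{\left(Q{\left(-2 - 2,-27 \right)},1636 \right)} = -2375345 + \frac{1636^{2} - 3193472 - 1951 \left(30 - 27\right) + 2 \left(30 - 27\right) 1636}{-1952 + 1636} = -2375345 + \frac{2676496 - 3193472 - 5853 + 2 \cdot 3 \cdot 1636}{-316} = -2375345 - \frac{2676496 - 3193472 - 5853 + 9816}{316} = -2375345 - - \frac{513013}{316} = -2375345 + \frac{513013}{316} = - \frac{750096007}{316}$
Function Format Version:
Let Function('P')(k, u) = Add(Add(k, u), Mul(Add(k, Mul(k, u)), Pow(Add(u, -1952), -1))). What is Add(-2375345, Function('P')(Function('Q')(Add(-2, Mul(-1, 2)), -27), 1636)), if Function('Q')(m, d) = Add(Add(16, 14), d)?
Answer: Rational(-750096007, 316) ≈ -2.3737e+6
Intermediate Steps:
Function('Q')(m, d) = Add(30, d)
Function('P')(k, u) = Add(k, u, Mul(Pow(Add(-1952, u), -1), Add(k, Mul(k, u)))) (Function('P')(k, u) = Add(Add(k, u), Mul(Add(k, Mul(k, u)), Pow(Add(-1952, u), -1))) = Add(Add(k, u), Mul(Pow(Add(-1952, u), -1), Add(k, Mul(k, u)))) = Add(k, u, Mul(Pow(Add(-1952, u), -1), Add(k, Mul(k, u)))))
Add(-2375345, Function('P')(Function('Q')(Add(-2, Mul(-1, 2)), -27), 1636)) = Add(-2375345, Mul(Pow(Add(-1952, 1636), -1), Add(Pow(1636, 2), Mul(-1952, 1636), Mul(-1951, Add(30, -27)), Mul(2, Add(30, -27), 1636)))) = Add(-2375345, Mul(Pow(-316, -1), Add(2676496, -3193472, Mul(-1951, 3), Mul(2, 3, 1636)))) = Add(-2375345, Mul(Rational(-1, 316), Add(2676496, -3193472, -5853, 9816))) = Add(-2375345, Mul(Rational(-1, 316), -513013)) = Add(-2375345, Rational(513013, 316)) = Rational(-750096007, 316)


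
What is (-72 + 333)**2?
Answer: 68121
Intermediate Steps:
(-72 + 333)**2 = 261**2 = 68121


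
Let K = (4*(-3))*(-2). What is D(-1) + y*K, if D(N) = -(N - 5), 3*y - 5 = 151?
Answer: 1254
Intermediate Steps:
y = 52 (y = 5/3 + (⅓)*151 = 5/3 + 151/3 = 52)
D(N) = 5 - N (D(N) = -(-5 + N) = 5 - N)
K = 24 (K = -12*(-2) = 24)
D(-1) + y*K = (5 - 1*(-1)) + 52*24 = (5 + 1) + 1248 = 6 + 1248 = 1254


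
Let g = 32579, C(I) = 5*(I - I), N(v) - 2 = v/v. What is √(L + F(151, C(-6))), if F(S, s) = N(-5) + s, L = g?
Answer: √32582 ≈ 180.50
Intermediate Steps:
N(v) = 3 (N(v) = 2 + v/v = 2 + 1 = 3)
C(I) = 0 (C(I) = 5*0 = 0)
L = 32579
F(S, s) = 3 + s
√(L + F(151, C(-6))) = √(32579 + (3 + 0)) = √(32579 + 3) = √32582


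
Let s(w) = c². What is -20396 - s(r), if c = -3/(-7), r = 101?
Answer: -999413/49 ≈ -20396.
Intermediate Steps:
c = 3/7 (c = -3*(-⅐) = 3/7 ≈ 0.42857)
s(w) = 9/49 (s(w) = (3/7)² = 9/49)
-20396 - s(r) = -20396 - 1*9/49 = -20396 - 9/49 = -999413/49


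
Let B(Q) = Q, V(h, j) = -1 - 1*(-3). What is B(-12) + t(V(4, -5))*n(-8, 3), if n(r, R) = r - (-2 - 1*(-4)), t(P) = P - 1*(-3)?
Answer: -62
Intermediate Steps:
V(h, j) = 2 (V(h, j) = -1 + 3 = 2)
t(P) = 3 + P (t(P) = P + 3 = 3 + P)
n(r, R) = -2 + r (n(r, R) = r - (-2 + 4) = r - 1*2 = r - 2 = -2 + r)
B(-12) + t(V(4, -5))*n(-8, 3) = -12 + (3 + 2)*(-2 - 8) = -12 + 5*(-10) = -12 - 50 = -62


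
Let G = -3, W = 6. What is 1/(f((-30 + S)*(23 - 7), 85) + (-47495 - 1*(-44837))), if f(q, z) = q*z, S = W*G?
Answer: -1/67938 ≈ -1.4719e-5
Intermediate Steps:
S = -18 (S = 6*(-3) = -18)
1/(f((-30 + S)*(23 - 7), 85) + (-47495 - 1*(-44837))) = 1/(((-30 - 18)*(23 - 7))*85 + (-47495 - 1*(-44837))) = 1/(-48*16*85 + (-47495 + 44837)) = 1/(-768*85 - 2658) = 1/(-65280 - 2658) = 1/(-67938) = -1/67938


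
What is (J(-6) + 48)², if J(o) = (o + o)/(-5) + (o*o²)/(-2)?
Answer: 627264/25 ≈ 25091.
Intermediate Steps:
J(o) = -2*o/5 - o³/2 (J(o) = (2*o)*(-⅕) + o³*(-½) = -2*o/5 - o³/2)
(J(-6) + 48)² = (-⅒*(-6)*(4 + 5*(-6)²) + 48)² = (-⅒*(-6)*(4 + 5*36) + 48)² = (-⅒*(-6)*(4 + 180) + 48)² = (-⅒*(-6)*184 + 48)² = (552/5 + 48)² = (792/5)² = 627264/25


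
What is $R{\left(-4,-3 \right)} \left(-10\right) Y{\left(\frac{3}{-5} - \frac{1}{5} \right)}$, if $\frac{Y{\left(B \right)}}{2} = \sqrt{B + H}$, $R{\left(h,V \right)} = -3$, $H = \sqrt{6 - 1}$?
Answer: $12 \sqrt{-20 + 25 \sqrt{5}} \approx 71.902$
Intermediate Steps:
$H = \sqrt{5} \approx 2.2361$
$Y{\left(B \right)} = 2 \sqrt{B + \sqrt{5}}$
$R{\left(-4,-3 \right)} \left(-10\right) Y{\left(\frac{3}{-5} - \frac{1}{5} \right)} = \left(-3\right) \left(-10\right) 2 \sqrt{\left(\frac{3}{-5} - \frac{1}{5}\right) + \sqrt{5}} = 30 \cdot 2 \sqrt{\left(3 \left(- \frac{1}{5}\right) - \frac{1}{5}\right) + \sqrt{5}} = 30 \cdot 2 \sqrt{\left(- \frac{3}{5} - \frac{1}{5}\right) + \sqrt{5}} = 30 \cdot 2 \sqrt{- \frac{4}{5} + \sqrt{5}} = 60 \sqrt{- \frac{4}{5} + \sqrt{5}}$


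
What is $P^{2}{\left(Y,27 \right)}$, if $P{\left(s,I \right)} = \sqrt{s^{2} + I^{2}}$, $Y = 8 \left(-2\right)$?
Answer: $985$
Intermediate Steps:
$Y = -16$
$P{\left(s,I \right)} = \sqrt{I^{2} + s^{2}}$
$P^{2}{\left(Y,27 \right)} = \left(\sqrt{27^{2} + \left(-16\right)^{2}}\right)^{2} = \left(\sqrt{729 + 256}\right)^{2} = \left(\sqrt{985}\right)^{2} = 985$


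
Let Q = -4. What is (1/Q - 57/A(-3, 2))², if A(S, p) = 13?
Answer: 58081/2704 ≈ 21.480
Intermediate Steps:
(1/Q - 57/A(-3, 2))² = (1/(-4) - 57/13)² = (-¼ - 57*1/13)² = (-¼ - 57/13)² = (-241/52)² = 58081/2704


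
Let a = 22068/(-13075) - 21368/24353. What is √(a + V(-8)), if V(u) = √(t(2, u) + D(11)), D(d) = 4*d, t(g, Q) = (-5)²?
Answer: √(-212313877246324 + 82766052832225*√69)/9097585 ≈ 2.3961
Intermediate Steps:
t(g, Q) = 25
V(u) = √69 (V(u) = √(25 + 4*11) = √(25 + 44) = √69)
a = -816808604/318415475 (a = 22068*(-1/13075) - 21368*1/24353 = -22068/13075 - 21368/24353 = -816808604/318415475 ≈ -2.5652)
√(a + V(-8)) = √(-816808604/318415475 + √69)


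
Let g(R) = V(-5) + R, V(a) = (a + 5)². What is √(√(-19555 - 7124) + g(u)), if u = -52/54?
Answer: √(-78 + 81*I*√26679)/9 ≈ 9.0105 + 9.0637*I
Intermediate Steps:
u = -26/27 (u = -52*1/54 = -26/27 ≈ -0.96296)
V(a) = (5 + a)²
g(R) = R (g(R) = (5 - 5)² + R = 0² + R = 0 + R = R)
√(√(-19555 - 7124) + g(u)) = √(√(-19555 - 7124) - 26/27) = √(√(-26679) - 26/27) = √(I*√26679 - 26/27) = √(-26/27 + I*√26679)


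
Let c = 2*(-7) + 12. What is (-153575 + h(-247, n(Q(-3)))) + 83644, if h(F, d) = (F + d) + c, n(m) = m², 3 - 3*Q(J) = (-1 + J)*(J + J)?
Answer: -70131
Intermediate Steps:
Q(J) = 1 - 2*J*(-1 + J)/3 (Q(J) = 1 - (-1 + J)*(J + J)/3 = 1 - (-1 + J)*2*J/3 = 1 - 2*J*(-1 + J)/3)
c = -2 (c = -14 + 12 = -2)
h(F, d) = -2 + F + d (h(F, d) = (F + d) - 2 = -2 + F + d)
(-153575 + h(-247, n(Q(-3)))) + 83644 = (-153575 + (-2 - 247 + (1 - ⅔*(-3)² + (⅔)*(-3))²)) + 83644 = (-153575 + (-2 - 247 + (1 - ⅔*9 - 2)²)) + 83644 = (-153575 + (-2 - 247 + (1 - 6 - 2)²)) + 83644 = (-153575 + (-2 - 247 + (-7)²)) + 83644 = (-153575 + (-2 - 247 + 49)) + 83644 = (-153575 - 200) + 83644 = -153775 + 83644 = -70131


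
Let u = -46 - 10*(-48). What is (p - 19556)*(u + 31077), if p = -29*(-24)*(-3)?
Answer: -682024084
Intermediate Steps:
u = 434 (u = -46 + 480 = 434)
p = -2088 (p = 696*(-3) = -2088)
(p - 19556)*(u + 31077) = (-2088 - 19556)*(434 + 31077) = -21644*31511 = -682024084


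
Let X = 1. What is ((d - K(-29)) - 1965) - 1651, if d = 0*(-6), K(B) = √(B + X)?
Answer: -3616 - 2*I*√7 ≈ -3616.0 - 5.2915*I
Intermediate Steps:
K(B) = √(1 + B) (K(B) = √(B + 1) = √(1 + B))
d = 0
((d - K(-29)) - 1965) - 1651 = ((0 - √(1 - 29)) - 1965) - 1651 = ((0 - √(-28)) - 1965) - 1651 = ((0 - 2*I*√7) - 1965) - 1651 = (-2*I*√7 - 1965) - 1651 = (-1965 - 2*I*√7) - 1651 = -3616 - 2*I*√7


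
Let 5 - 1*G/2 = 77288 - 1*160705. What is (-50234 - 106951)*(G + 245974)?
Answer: -64888797330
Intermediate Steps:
G = 166844 (G = 10 - 2*(77288 - 1*160705) = 10 - 2*(77288 - 160705) = 10 - 2*(-83417) = 10 + 166834 = 166844)
(-50234 - 106951)*(G + 245974) = (-50234 - 106951)*(166844 + 245974) = -157185*412818 = -64888797330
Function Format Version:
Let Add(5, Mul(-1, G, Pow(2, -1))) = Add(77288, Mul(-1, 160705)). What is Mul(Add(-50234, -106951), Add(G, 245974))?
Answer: -64888797330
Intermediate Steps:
G = 166844 (G = Add(10, Mul(-2, Add(77288, Mul(-1, 160705)))) = Add(10, Mul(-2, Add(77288, -160705))) = Add(10, Mul(-2, -83417)) = Add(10, 166834) = 166844)
Mul(Add(-50234, -106951), Add(G, 245974)) = Mul(Add(-50234, -106951), Add(166844, 245974)) = Mul(-157185, 412818) = -64888797330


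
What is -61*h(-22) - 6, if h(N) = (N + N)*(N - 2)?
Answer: -64422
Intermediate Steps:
h(N) = 2*N*(-2 + N) (h(N) = (2*N)*(-2 + N) = 2*N*(-2 + N))
-61*h(-22) - 6 = -122*(-22)*(-2 - 22) - 6 = -122*(-22)*(-24) - 6 = -61*1056 - 6 = -64416 - 6 = -64422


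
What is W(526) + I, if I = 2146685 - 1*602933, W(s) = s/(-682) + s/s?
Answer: 526419510/341 ≈ 1.5438e+6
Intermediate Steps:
W(s) = 1 - s/682 (W(s) = s*(-1/682) + 1 = -s/682 + 1 = 1 - s/682)
I = 1543752 (I = 2146685 - 602933 = 1543752)
W(526) + I = (1 - 1/682*526) + 1543752 = (1 - 263/341) + 1543752 = 78/341 + 1543752 = 526419510/341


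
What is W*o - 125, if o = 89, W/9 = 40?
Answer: 31915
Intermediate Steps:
W = 360 (W = 9*40 = 360)
W*o - 125 = 360*89 - 125 = 32040 - 125 = 31915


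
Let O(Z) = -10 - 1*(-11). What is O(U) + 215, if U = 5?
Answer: 216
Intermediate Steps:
O(Z) = 1 (O(Z) = -10 + 11 = 1)
O(U) + 215 = 1 + 215 = 216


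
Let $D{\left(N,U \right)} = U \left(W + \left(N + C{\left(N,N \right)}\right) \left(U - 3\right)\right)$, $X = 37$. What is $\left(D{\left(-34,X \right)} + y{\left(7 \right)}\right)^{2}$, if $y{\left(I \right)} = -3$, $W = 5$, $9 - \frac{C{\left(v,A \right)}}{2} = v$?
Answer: $4303097604$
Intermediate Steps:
$C{\left(v,A \right)} = 18 - 2 v$
$D{\left(N,U \right)} = U \left(5 + \left(-3 + U\right) \left(18 - N\right)\right)$ ($D{\left(N,U \right)} = U \left(5 + \left(N - \left(-18 + 2 N\right)\right) \left(U - 3\right)\right) = U \left(5 + \left(18 - N\right) \left(-3 + U\right)\right) = U \left(5 + \left(-3 + U\right) \left(18 - N\right)\right)$)
$\left(D{\left(-34,X \right)} + y{\left(7 \right)}\right)^{2} = \left(37 \left(-49 + 3 \left(-34\right) + 18 \cdot 37 - \left(-34\right) 37\right) - 3\right)^{2} = \left(37 \left(-49 - 102 + 666 + 1258\right) - 3\right)^{2} = \left(37 \cdot 1773 - 3\right)^{2} = \left(65601 - 3\right)^{2} = 65598^{2} = 4303097604$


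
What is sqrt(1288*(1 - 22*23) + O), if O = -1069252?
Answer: 2*I*sqrt(429923) ≈ 1311.4*I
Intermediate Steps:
sqrt(1288*(1 - 22*23) + O) = sqrt(1288*(1 - 22*23) - 1069252) = sqrt(1288*(1 - 506) - 1069252) = sqrt(1288*(-505) - 1069252) = sqrt(-650440 - 1069252) = sqrt(-1719692) = 2*I*sqrt(429923)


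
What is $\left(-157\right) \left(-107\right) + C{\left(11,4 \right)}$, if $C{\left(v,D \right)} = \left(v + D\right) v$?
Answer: $16964$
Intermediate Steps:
$C{\left(v,D \right)} = v \left(D + v\right)$ ($C{\left(v,D \right)} = \left(D + v\right) v = v \left(D + v\right)$)
$\left(-157\right) \left(-107\right) + C{\left(11,4 \right)} = \left(-157\right) \left(-107\right) + 11 \left(4 + 11\right) = 16799 + 11 \cdot 15 = 16799 + 165 = 16964$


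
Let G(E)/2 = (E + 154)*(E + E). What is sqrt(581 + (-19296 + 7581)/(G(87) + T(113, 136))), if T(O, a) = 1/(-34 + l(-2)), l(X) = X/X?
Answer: 2*sqrt(1112325400147571)/2767643 ≈ 24.101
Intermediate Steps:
l(X) = 1
G(E) = 4*E*(154 + E) (G(E) = 2*((E + 154)*(E + E)) = 2*((154 + E)*(2*E)) = 2*(2*E*(154 + E)) = 4*E*(154 + E))
T(O, a) = -1/33 (T(O, a) = 1/(-34 + 1) = 1/(-33) = -1/33)
sqrt(581 + (-19296 + 7581)/(G(87) + T(113, 136))) = sqrt(581 + (-19296 + 7581)/(4*87*(154 + 87) - 1/33)) = sqrt(581 - 11715/(4*87*241 - 1/33)) = sqrt(581 - 11715/(83868 - 1/33)) = sqrt(581 - 11715/2767643/33) = sqrt(581 - 11715*33/2767643) = sqrt(581 - 386595/2767643) = sqrt(1607613988/2767643) = 2*sqrt(1112325400147571)/2767643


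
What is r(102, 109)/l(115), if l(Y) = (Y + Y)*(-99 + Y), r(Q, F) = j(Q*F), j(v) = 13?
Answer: 13/3680 ≈ 0.0035326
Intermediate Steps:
r(Q, F) = 13
l(Y) = 2*Y*(-99 + Y) (l(Y) = (2*Y)*(-99 + Y) = 2*Y*(-99 + Y))
r(102, 109)/l(115) = 13/((2*115*(-99 + 115))) = 13/((2*115*16)) = 13/3680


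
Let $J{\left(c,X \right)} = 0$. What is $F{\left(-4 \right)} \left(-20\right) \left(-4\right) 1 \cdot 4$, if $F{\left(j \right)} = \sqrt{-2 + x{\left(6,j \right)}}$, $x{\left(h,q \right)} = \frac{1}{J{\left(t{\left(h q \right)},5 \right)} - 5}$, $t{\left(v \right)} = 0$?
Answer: $64 i \sqrt{55} \approx 474.64 i$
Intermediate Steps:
$x{\left(h,q \right)} = - \frac{1}{5}$ ($x{\left(h,q \right)} = \frac{1}{0 - 5} = \frac{1}{-5} = - \frac{1}{5}$)
$F{\left(j \right)} = \frac{i \sqrt{55}}{5}$ ($F{\left(j \right)} = \sqrt{-2 - \frac{1}{5}} = \sqrt{- \frac{11}{5}} = \frac{i \sqrt{55}}{5}$)
$F{\left(-4 \right)} \left(-20\right) \left(-4\right) 1 \cdot 4 = \frac{i \sqrt{55}}{5} \left(-20\right) \left(-4\right) 1 \cdot 4 = - 4 i \sqrt{55} \left(\left(-4\right) 4\right) = - 4 i \sqrt{55} \left(-16\right) = 64 i \sqrt{55}$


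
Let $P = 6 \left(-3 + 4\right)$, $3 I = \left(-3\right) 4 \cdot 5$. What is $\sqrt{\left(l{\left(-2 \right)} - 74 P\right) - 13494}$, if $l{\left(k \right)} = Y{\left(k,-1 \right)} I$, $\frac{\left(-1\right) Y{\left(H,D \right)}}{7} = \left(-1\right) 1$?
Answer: $i \sqrt{14078} \approx 118.65 i$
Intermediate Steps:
$Y{\left(H,D \right)} = 7$ ($Y{\left(H,D \right)} = - 7 \left(\left(-1\right) 1\right) = \left(-7\right) \left(-1\right) = 7$)
$I = -20$ ($I = \frac{\left(-3\right) 4 \cdot 5}{3} = \frac{\left(-12\right) 5}{3} = \frac{1}{3} \left(-60\right) = -20$)
$l{\left(k \right)} = -140$ ($l{\left(k \right)} = 7 \left(-20\right) = -140$)
$P = 6$ ($P = 6 \cdot 1 = 6$)
$\sqrt{\left(l{\left(-2 \right)} - 74 P\right) - 13494} = \sqrt{\left(-140 - 444\right) - 13494} = \sqrt{-584 - 13494} = \sqrt{-14078} = i \sqrt{14078}$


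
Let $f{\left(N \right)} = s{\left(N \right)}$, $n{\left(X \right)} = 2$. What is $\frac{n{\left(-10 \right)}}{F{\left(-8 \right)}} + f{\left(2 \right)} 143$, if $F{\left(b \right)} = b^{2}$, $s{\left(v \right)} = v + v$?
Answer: $\frac{18305}{32} \approx 572.03$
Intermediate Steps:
$s{\left(v \right)} = 2 v$
$f{\left(N \right)} = 2 N$
$\frac{n{\left(-10 \right)}}{F{\left(-8 \right)}} + f{\left(2 \right)} 143 = \frac{2}{\left(-8\right)^{2}} + 2 \cdot 2 \cdot 143 = \frac{2}{64} + 4 \cdot 143 = 2 \cdot \frac{1}{64} + 572 = \frac{1}{32} + 572 = \frac{18305}{32}$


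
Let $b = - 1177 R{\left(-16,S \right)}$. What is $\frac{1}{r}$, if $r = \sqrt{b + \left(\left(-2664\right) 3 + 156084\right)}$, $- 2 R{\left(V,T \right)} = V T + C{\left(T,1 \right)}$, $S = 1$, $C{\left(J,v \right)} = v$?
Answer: $\frac{\sqrt{557058}}{278529} \approx 0.0026797$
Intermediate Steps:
$R{\left(V,T \right)} = - \frac{1}{2} - \frac{T V}{2}$ ($R{\left(V,T \right)} = - \frac{V T + 1}{2} = - \frac{T V + 1}{2} = - \frac{1 + T V}{2} = - \frac{1}{2} - \frac{T V}{2}$)
$b = - \frac{17655}{2}$ ($b = - 1177 \left(- \frac{1}{2} - \frac{1}{2} \left(-16\right)\right) = - 1177 \left(- \frac{1}{2} + 8\right) = \left(-1177\right) \frac{15}{2} = - \frac{17655}{2} \approx -8827.5$)
$r = \frac{\sqrt{557058}}{2}$ ($r = \sqrt{- \frac{17655}{2} + \left(\left(-2664\right) 3 + 156084\right)} = \sqrt{- \frac{17655}{2} + \left(-7992 + 156084\right)} = \sqrt{- \frac{17655}{2} + 148092} = \sqrt{\frac{278529}{2}} = \frac{\sqrt{557058}}{2} \approx 373.18$)
$\frac{1}{r} = \frac{1}{\frac{1}{2} \sqrt{557058}} = \frac{\sqrt{557058}}{278529}$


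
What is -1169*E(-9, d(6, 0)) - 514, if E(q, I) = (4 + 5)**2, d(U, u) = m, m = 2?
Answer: -95203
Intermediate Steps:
d(U, u) = 2
E(q, I) = 81 (E(q, I) = 9**2 = 81)
-1169*E(-9, d(6, 0)) - 514 = -1169*81 - 514 = -94689 - 514 = -95203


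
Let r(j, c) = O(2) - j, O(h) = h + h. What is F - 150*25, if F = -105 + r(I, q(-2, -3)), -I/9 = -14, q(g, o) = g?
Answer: -3977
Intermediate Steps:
O(h) = 2*h
I = 126 (I = -9*(-14) = 126)
r(j, c) = 4 - j (r(j, c) = 2*2 - j = 4 - j)
F = -227 (F = -105 + (4 - 1*126) = -105 + (4 - 126) = -105 - 122 = -227)
F - 150*25 = -227 - 150*25 = -227 - 3750 = -3977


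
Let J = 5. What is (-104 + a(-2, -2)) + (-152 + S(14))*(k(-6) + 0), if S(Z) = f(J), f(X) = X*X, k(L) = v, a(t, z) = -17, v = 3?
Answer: -502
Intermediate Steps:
k(L) = 3
f(X) = X²
S(Z) = 25 (S(Z) = 5² = 25)
(-104 + a(-2, -2)) + (-152 + S(14))*(k(-6) + 0) = (-104 - 17) + (-152 + 25)*(3 + 0) = -121 - 127*3 = -121 - 381 = -502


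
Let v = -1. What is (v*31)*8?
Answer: -248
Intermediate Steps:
(v*31)*8 = -1*31*8 = -31*8 = -248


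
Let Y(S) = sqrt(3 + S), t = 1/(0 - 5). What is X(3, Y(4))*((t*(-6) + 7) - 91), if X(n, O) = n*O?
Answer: -1242*sqrt(7)/5 ≈ -657.21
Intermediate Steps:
t = -1/5 (t = 1/(-5) = -1/5 ≈ -0.20000)
X(n, O) = O*n
X(3, Y(4))*((t*(-6) + 7) - 91) = (sqrt(3 + 4)*3)*((-1/5*(-6) + 7) - 91) = (sqrt(7)*3)*((6/5 + 7) - 91) = (3*sqrt(7))*(41/5 - 91) = (3*sqrt(7))*(-414/5) = -1242*sqrt(7)/5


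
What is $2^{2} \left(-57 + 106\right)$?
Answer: $196$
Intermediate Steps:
$2^{2} \left(-57 + 106\right) = 4 \cdot 49 = 196$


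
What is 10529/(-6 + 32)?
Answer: 10529/26 ≈ 404.96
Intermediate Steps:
10529/(-6 + 32) = 10529/26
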